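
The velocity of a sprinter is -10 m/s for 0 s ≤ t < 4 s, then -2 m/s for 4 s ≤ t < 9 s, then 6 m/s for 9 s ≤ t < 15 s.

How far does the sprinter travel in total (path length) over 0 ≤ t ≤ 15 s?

86 m

Total distance travelled is ∫|v| dt — sum the magnitudes of each area piece.
0–4 s: |-10| × 4 = 40 m
4–9 s: |-2| × 5 = 10 m
9–15 s: |6| × 6 = 36 m
Total distance = 86 m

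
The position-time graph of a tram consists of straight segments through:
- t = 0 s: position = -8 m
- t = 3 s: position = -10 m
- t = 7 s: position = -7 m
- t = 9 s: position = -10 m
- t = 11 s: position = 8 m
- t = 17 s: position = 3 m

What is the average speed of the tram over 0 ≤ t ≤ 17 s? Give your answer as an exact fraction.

31/17 m/s

Average speed = (total path length)/(elapsed time); on a piecewise-linear x-t graph the path length is Σ|Δx|.
0–3 s: |Δx| = |-10 − -8| = 2 m
3–7 s: |Δx| = |-7 − -10| = 3 m
7–9 s: |Δx| = |-10 − -7| = 3 m
9–11 s: |Δx| = |8 − -10| = 18 m
11–17 s: |Δx| = |3 − 8| = 5 m
Total path = 31 m; average speed = 31/17 = 31/17 m/s.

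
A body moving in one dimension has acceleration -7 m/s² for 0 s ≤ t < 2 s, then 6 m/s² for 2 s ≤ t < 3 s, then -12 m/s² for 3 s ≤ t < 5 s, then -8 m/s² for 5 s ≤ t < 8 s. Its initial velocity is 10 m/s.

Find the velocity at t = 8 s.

Δv equals the area under the a-t graph; then v = v₀ + Δv.
0–2 s: -7 × 2 = -14 m/s
2–3 s: 6 × 1 = 6 m/s
3–5 s: -12 × 2 = -24 m/s
5–8 s: -8 × 3 = -24 m/s
Δv = -56 m/s, so v(8) = 10 + (-56) = -46 m/s.

-46 m/s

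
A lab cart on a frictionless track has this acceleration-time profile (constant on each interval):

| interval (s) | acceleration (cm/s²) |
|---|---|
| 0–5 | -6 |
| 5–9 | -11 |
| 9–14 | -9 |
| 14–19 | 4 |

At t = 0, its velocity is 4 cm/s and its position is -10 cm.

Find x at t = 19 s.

On each constant-a segment, Δv = aΔt and Δx = v₀Δt + ½aΔt²; chain segment to segment.
0–5 s: v starts 4 cm/s; Δx = 4·5 + ½·-6·5² = -55 cm; v ends -26 cm/s.
5–9 s: v starts -26 cm/s; Δx = -26·4 + ½·-11·4² = -192 cm; v ends -70 cm/s.
9–14 s: v starts -70 cm/s; Δx = -70·5 + ½·-9·5² = -462.5 cm; v ends -115 cm/s.
14–19 s: v starts -115 cm/s; Δx = -115·5 + ½·4·5² = -525 cm; v ends -95 cm/s.
x(19) = -10 + Σ Δx = -1244.5 cm.

-1244.5 cm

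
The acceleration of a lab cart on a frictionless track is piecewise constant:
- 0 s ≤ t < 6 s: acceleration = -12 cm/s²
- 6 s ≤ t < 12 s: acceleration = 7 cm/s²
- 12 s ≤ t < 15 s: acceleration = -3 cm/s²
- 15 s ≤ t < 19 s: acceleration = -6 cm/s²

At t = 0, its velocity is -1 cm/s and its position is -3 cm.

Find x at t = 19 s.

On each constant-a segment, Δv = aΔt and Δx = v₀Δt + ½aΔt²; chain segment to segment.
0–6 s: v starts -1 cm/s; Δx = -1·6 + ½·-12·6² = -222 cm; v ends -73 cm/s.
6–12 s: v starts -73 cm/s; Δx = -73·6 + ½·7·6² = -312 cm; v ends -31 cm/s.
12–15 s: v starts -31 cm/s; Δx = -31·3 + ½·-3·3² = -106.5 cm; v ends -40 cm/s.
15–19 s: v starts -40 cm/s; Δx = -40·4 + ½·-6·4² = -208 cm; v ends -64 cm/s.
x(19) = -3 + Σ Δx = -851.5 cm.

-851.5 cm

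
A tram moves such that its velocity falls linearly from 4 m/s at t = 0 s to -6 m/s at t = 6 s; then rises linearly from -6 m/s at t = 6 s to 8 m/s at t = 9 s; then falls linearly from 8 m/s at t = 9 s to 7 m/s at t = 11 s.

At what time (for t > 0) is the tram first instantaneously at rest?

v changes sign on 0–6 s (from 4 to -6); the graph is linear there, so v = 0 at t = 0 + (-4)·(6 − 0)/(-6 − 4) = 2.4 s.

t = 2.4 s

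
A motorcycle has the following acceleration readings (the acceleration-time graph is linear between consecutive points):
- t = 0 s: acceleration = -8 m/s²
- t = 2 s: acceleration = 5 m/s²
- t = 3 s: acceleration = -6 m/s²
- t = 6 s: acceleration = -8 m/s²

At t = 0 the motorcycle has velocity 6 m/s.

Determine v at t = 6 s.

-18.5 m/s

Δv equals the area under the a-t graph; then v = v₀ + Δv.
0–2 s: ½(-8 + 5)(2) = -3 m/s
2–3 s: ½(5 + -6)(1) = -0.5 m/s
3–6 s: ½(-6 + -8)(3) = -21 m/s
Δv = -24.5 m/s, so v(6) = 6 + (-24.5) = -18.5 m/s.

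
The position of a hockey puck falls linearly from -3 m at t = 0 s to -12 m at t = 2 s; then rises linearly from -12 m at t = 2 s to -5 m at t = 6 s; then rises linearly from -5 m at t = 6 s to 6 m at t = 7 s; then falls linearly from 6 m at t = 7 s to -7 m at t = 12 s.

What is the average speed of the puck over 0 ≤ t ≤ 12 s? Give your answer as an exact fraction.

10/3 m/s

Average speed = (total path length)/(elapsed time); on a piecewise-linear x-t graph the path length is Σ|Δx|.
0–2 s: |Δx| = |-12 − -3| = 9 m
2–6 s: |Δx| = |-5 − -12| = 7 m
6–7 s: |Δx| = |6 − -5| = 11 m
7–12 s: |Δx| = |-7 − 6| = 13 m
Total path = 40 m; average speed = 40/12 = 10/3 m/s.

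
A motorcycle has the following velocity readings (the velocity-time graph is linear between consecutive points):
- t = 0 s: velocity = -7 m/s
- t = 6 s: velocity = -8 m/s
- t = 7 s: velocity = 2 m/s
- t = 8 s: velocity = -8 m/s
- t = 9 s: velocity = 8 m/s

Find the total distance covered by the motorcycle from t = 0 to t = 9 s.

Distance (not displacement) is the total path length: add the absolute areas under v-t.
0–6 s: |½(-7 + -8)(6)| = 45 m
6–7 s: v = 0 at t = 6.8 s; triangle areas 3.2 + 0.2 = 3.4 m
7–8 s: v = 0 at t = 7.2 s; triangle areas 0.2 + 3.2 = 3.4 m
8–9 s: v = 0 at t = 8.5 s; triangle areas 2 + 2 = 4 m
Total distance = 55.8 m

55.8 m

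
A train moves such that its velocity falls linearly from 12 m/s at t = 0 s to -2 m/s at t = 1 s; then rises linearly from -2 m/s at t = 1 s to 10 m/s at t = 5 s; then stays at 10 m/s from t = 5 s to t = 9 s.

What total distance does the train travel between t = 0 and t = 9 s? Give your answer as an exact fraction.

1315/21 m

Distance (not displacement) is the total path length: add the absolute areas under v-t.
0–1 s: v = 0 at t = 6/7 s; triangle areas 36/7 + 1/7 = 37/7 m
1–5 s: v = 0 at t = 5/3 s; triangle areas 2/3 + 50/3 = 52/3 m
5–9 s: |10| × 4 = 40 m
Total distance = 1315/21 m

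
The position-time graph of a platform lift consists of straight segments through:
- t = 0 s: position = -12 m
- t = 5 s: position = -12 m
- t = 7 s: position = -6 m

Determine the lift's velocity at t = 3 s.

Velocity is the slope of the x-t graph on 0–5 s: (-12 − -12)/(5 − 0) = 0 m/s.

0 m/s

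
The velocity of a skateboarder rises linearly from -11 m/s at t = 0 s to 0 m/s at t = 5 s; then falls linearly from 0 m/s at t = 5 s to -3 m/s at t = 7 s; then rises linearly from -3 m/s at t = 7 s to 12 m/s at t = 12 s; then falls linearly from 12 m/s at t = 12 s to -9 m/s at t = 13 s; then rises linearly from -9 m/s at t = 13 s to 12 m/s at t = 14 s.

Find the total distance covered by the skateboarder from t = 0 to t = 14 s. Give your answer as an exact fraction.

Total distance travelled is ∫|v| dt — sum the magnitudes of each area piece.
0–5 s: |½(-11 + 0)(5)| = 27.5 m
5–7 s: |½(0 + -3)(2)| = 3 m
7–12 s: v = 0 at t = 8 s; triangle areas 1.5 + 24 = 25.5 m
12–13 s: v = 0 at t = 88/7 s; triangle areas 24/7 + 27/14 = 75/14 m
13–14 s: v = 0 at t = 94/7 s; triangle areas 27/14 + 24/7 = 75/14 m
Total distance = 467/7 m

467/7 m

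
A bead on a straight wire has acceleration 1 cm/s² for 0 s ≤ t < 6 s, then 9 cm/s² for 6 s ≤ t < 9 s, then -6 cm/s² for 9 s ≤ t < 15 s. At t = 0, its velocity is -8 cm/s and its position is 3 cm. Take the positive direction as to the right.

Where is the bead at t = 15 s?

49.5 cm

On each constant-a segment, Δv = aΔt and Δx = v₀Δt + ½aΔt²; chain segment to segment.
0–6 s: v starts -8 cm/s; Δx = -8·6 + ½·1·6² = -30 cm; v ends -2 cm/s.
6–9 s: v starts -2 cm/s; Δx = -2·3 + ½·9·3² = 34.5 cm; v ends 25 cm/s.
9–15 s: v starts 25 cm/s; Δx = 25·6 + ½·-6·6² = 42 cm; v ends -11 cm/s.
x(15) = 3 + Σ Δx = 49.5 cm.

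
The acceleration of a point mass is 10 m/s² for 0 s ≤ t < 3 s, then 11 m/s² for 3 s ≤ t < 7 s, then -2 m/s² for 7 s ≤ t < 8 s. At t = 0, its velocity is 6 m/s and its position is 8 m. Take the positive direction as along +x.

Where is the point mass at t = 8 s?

382 m

On each constant-a segment, Δv = aΔt and Δx = v₀Δt + ½aΔt²; chain segment to segment.
0–3 s: v starts 6 m/s; Δx = 6·3 + ½·10·3² = 63 m; v ends 36 m/s.
3–7 s: v starts 36 m/s; Δx = 36·4 + ½·11·4² = 232 m; v ends 80 m/s.
7–8 s: v starts 80 m/s; Δx = 80·1 + ½·-2·1² = 79 m; v ends 78 m/s.
x(8) = 8 + Σ Δx = 382 m.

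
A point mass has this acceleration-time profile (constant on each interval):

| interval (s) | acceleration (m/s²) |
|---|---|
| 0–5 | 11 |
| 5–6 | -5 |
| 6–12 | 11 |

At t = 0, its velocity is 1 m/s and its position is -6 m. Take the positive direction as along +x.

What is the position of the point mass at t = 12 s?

On each constant-a segment, Δv = aΔt and Δx = v₀Δt + ½aΔt²; chain segment to segment.
0–5 s: v starts 1 m/s; Δx = 1·5 + ½·11·5² = 142.5 m; v ends 56 m/s.
5–6 s: v starts 56 m/s; Δx = 56·1 + ½·-5·1² = 53.5 m; v ends 51 m/s.
6–12 s: v starts 51 m/s; Δx = 51·6 + ½·11·6² = 504 m; v ends 117 m/s.
x(12) = -6 + Σ Δx = 694 m.

694 m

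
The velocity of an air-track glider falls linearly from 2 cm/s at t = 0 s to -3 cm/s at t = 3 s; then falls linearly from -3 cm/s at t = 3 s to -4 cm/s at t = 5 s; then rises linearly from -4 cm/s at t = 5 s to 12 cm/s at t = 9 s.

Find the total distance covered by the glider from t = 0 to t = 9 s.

Distance (not displacement) is the total path length: add the absolute areas under v-t.
0–3 s: v = 0 at t = 1.2 s; triangle areas 1.2 + 2.7 = 3.9 cm
3–5 s: |½(-3 + -4)(2)| = 7 cm
5–9 s: v = 0 at t = 6 s; triangle areas 2 + 18 = 20 cm
Total distance = 30.9 cm

30.9 cm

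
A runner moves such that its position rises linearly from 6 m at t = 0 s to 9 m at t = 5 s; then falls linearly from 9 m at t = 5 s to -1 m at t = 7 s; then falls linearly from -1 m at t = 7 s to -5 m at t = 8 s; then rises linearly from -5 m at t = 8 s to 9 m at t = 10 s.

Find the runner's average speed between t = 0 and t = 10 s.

Average speed = (total path length)/(elapsed time); on a piecewise-linear x-t graph the path length is Σ|Δx|.
0–5 s: |Δx| = |9 − 6| = 3 m
5–7 s: |Δx| = |-1 − 9| = 10 m
7–8 s: |Δx| = |-5 − -1| = 4 m
8–10 s: |Δx| = |9 − -5| = 14 m
Total path = 31 m; average speed = 31/10 = 3.1 m/s.

3.1 m/s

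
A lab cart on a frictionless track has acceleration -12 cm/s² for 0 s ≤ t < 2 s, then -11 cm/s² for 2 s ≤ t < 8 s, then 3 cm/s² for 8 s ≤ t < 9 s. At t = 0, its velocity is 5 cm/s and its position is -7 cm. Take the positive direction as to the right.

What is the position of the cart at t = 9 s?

On each constant-a segment, Δv = aΔt and Δx = v₀Δt + ½aΔt²; chain segment to segment.
0–2 s: v starts 5 cm/s; Δx = 5·2 + ½·-12·2² = -14 cm; v ends -19 cm/s.
2–8 s: v starts -19 cm/s; Δx = -19·6 + ½·-11·6² = -312 cm; v ends -85 cm/s.
8–9 s: v starts -85 cm/s; Δx = -85·1 + ½·3·1² = -83.5 cm; v ends -82 cm/s.
x(9) = -7 + Σ Δx = -416.5 cm.

-416.5 cm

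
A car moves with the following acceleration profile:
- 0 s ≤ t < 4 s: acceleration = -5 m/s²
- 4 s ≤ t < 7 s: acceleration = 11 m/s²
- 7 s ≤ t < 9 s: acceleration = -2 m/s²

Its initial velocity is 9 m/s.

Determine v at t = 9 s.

Δv equals the area under the a-t graph; then v = v₀ + Δv.
0–4 s: -5 × 4 = -20 m/s
4–7 s: 11 × 3 = 33 m/s
7–9 s: -2 × 2 = -4 m/s
Δv = 9 m/s, so v(9) = 9 + (9) = 18 m/s.

18 m/s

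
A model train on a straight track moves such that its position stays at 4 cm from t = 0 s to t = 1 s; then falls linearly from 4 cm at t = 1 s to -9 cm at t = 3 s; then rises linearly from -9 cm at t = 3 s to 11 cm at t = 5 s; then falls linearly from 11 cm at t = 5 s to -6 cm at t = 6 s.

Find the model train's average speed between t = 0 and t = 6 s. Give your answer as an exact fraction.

Average speed = (total path length)/(elapsed time); on a piecewise-linear x-t graph the path length is Σ|Δx|.
0–1 s: |Δx| = |4 − 4| = 0 cm
1–3 s: |Δx| = |-9 − 4| = 13 cm
3–5 s: |Δx| = |11 − -9| = 20 cm
5–6 s: |Δx| = |-6 − 11| = 17 cm
Total path = 50 cm; average speed = 50/6 = 25/3 cm/s.

25/3 cm/s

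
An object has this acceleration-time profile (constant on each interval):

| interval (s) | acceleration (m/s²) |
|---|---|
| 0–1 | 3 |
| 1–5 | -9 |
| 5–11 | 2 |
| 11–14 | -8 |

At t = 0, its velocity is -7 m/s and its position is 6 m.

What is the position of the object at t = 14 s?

On each constant-a segment, Δv = aΔt and Δx = v₀Δt + ½aΔt²; chain segment to segment.
0–1 s: v starts -7 m/s; Δx = -7·1 + ½·3·1² = -5.5 m; v ends -4 m/s.
1–5 s: v starts -4 m/s; Δx = -4·4 + ½·-9·4² = -88 m; v ends -40 m/s.
5–11 s: v starts -40 m/s; Δx = -40·6 + ½·2·6² = -204 m; v ends -28 m/s.
11–14 s: v starts -28 m/s; Δx = -28·3 + ½·-8·3² = -120 m; v ends -52 m/s.
x(14) = 6 + Σ Δx = -411.5 m.

-411.5 m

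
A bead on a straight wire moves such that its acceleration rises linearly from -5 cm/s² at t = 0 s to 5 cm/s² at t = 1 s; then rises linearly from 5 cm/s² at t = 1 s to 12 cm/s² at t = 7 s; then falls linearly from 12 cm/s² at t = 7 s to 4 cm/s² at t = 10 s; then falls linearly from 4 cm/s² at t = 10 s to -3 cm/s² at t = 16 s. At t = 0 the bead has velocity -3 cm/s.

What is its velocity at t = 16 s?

75 cm/s

Δv equals the area under the a-t graph; then v = v₀ + Δv.
0–1 s: ½(-5 + 5)(1) = 0 cm/s
1–7 s: ½(5 + 12)(6) = 51 cm/s
7–10 s: ½(12 + 4)(3) = 24 cm/s
10–16 s: ½(4 + -3)(6) = 3 cm/s
Δv = 78 cm/s, so v(16) = -3 + (78) = 75 cm/s.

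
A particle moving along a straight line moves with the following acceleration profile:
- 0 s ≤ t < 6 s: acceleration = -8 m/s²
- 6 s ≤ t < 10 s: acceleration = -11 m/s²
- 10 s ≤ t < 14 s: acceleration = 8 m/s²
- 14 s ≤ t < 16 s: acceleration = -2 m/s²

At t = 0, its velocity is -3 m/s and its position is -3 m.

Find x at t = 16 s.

-903 m

On each constant-a segment, Δv = aΔt and Δx = v₀Δt + ½aΔt²; chain segment to segment.
0–6 s: v starts -3 m/s; Δx = -3·6 + ½·-8·6² = -162 m; v ends -51 m/s.
6–10 s: v starts -51 m/s; Δx = -51·4 + ½·-11·4² = -292 m; v ends -95 m/s.
10–14 s: v starts -95 m/s; Δx = -95·4 + ½·8·4² = -316 m; v ends -63 m/s.
14–16 s: v starts -63 m/s; Δx = -63·2 + ½·-2·2² = -130 m; v ends -67 m/s.
x(16) = -3 + Σ Δx = -903 m.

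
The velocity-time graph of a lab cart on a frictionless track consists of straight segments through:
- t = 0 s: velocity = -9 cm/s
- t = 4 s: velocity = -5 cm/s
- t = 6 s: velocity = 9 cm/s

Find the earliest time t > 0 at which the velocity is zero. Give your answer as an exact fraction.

v changes sign on 4–6 s (from -5 to 9); the graph is linear there, so v = 0 at t = 4 + (5)·(6 − 4)/(9 − -5) = 33/7 s.

t = 33/7 s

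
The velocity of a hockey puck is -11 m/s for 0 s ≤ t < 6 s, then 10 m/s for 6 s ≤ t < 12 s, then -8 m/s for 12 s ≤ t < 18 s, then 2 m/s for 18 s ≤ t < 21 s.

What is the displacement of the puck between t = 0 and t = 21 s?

Net displacement equals the area under the velocity-time graph (areas below the axis count negative).
0–6 s: -11 × 6 = -66 m
6–12 s: 10 × 6 = 60 m
12–18 s: -8 × 6 = -48 m
18–21 s: 2 × 3 = 6 m
Net displacement = -48 m

-48 m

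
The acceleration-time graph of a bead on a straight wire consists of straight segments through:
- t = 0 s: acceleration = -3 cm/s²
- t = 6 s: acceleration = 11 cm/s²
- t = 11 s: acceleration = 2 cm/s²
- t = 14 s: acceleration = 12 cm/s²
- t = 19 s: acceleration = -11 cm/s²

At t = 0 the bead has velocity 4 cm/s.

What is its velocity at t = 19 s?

84 cm/s

Δv equals the area under the a-t graph; then v = v₀ + Δv.
0–6 s: ½(-3 + 11)(6) = 24 cm/s
6–11 s: ½(11 + 2)(5) = 32.5 cm/s
11–14 s: ½(2 + 12)(3) = 21 cm/s
14–19 s: ½(12 + -11)(5) = 2.5 cm/s
Δv = 80 cm/s, so v(19) = 4 + (80) = 84 cm/s.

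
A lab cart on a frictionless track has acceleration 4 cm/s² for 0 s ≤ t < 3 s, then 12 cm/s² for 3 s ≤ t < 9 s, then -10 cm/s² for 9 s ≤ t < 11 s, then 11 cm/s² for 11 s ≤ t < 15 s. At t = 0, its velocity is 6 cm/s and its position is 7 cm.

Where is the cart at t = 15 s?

895 cm

On each constant-a segment, Δv = aΔt and Δx = v₀Δt + ½aΔt²; chain segment to segment.
0–3 s: v starts 6 cm/s; Δx = 6·3 + ½·4·3² = 36 cm; v ends 18 cm/s.
3–9 s: v starts 18 cm/s; Δx = 18·6 + ½·12·6² = 324 cm; v ends 90 cm/s.
9–11 s: v starts 90 cm/s; Δx = 90·2 + ½·-10·2² = 160 cm; v ends 70 cm/s.
11–15 s: v starts 70 cm/s; Δx = 70·4 + ½·11·4² = 368 cm; v ends 114 cm/s.
x(15) = 7 + Σ Δx = 895 cm.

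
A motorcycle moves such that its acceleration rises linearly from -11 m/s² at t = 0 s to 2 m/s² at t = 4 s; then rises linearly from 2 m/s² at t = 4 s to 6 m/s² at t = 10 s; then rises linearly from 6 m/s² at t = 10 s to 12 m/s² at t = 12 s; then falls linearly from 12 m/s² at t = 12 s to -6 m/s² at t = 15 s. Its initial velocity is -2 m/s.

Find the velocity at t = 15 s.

31 m/s

Δv equals the area under the a-t graph; then v = v₀ + Δv.
0–4 s: ½(-11 + 2)(4) = -18 m/s
4–10 s: ½(2 + 6)(6) = 24 m/s
10–12 s: ½(6 + 12)(2) = 18 m/s
12–15 s: ½(12 + -6)(3) = 9 m/s
Δv = 33 m/s, so v(15) = -2 + (33) = 31 m/s.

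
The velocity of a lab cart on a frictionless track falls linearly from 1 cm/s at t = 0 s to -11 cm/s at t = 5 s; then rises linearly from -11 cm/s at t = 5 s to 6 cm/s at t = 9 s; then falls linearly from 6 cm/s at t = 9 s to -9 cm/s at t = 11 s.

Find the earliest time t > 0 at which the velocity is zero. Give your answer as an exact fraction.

t = 5/12 s

v changes sign on 0–5 s (from 1 to -11); the graph is linear there, so v = 0 at t = 0 + (-1)·(5 − 0)/(-11 − 1) = 5/12 s.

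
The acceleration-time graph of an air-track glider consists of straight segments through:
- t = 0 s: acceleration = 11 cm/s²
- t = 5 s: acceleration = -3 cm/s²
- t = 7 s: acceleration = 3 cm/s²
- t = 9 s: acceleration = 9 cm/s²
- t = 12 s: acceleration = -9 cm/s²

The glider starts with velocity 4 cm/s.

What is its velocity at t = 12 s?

Δv equals the area under the a-t graph; then v = v₀ + Δv.
0–5 s: ½(11 + -3)(5) = 20 cm/s
5–7 s: ½(-3 + 3)(2) = 0 cm/s
7–9 s: ½(3 + 9)(2) = 12 cm/s
9–12 s: ½(9 + -9)(3) = 0 cm/s
Δv = 32 cm/s, so v(12) = 4 + (32) = 36 cm/s.

36 cm/s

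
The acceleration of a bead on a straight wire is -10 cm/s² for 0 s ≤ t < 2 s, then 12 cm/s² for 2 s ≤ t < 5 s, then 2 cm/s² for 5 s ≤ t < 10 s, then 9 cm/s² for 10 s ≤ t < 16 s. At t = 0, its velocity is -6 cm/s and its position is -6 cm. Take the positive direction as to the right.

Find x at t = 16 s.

On each constant-a segment, Δv = aΔt and Δx = v₀Δt + ½aΔt²; chain segment to segment.
0–2 s: v starts -6 cm/s; Δx = -6·2 + ½·-10·2² = -32 cm; v ends -26 cm/s.
2–5 s: v starts -26 cm/s; Δx = -26·3 + ½·12·3² = -24 cm; v ends 10 cm/s.
5–10 s: v starts 10 cm/s; Δx = 10·5 + ½·2·5² = 75 cm; v ends 20 cm/s.
10–16 s: v starts 20 cm/s; Δx = 20·6 + ½·9·6² = 282 cm; v ends 74 cm/s.
x(16) = -6 + Σ Δx = 295 cm.

295 cm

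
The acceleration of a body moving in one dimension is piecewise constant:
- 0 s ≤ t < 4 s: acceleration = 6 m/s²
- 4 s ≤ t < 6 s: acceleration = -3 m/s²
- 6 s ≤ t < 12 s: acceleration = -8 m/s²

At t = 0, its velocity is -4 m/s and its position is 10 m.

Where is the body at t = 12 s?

16 m

On each constant-a segment, Δv = aΔt and Δx = v₀Δt + ½aΔt²; chain segment to segment.
0–4 s: v starts -4 m/s; Δx = -4·4 + ½·6·4² = 32 m; v ends 20 m/s.
4–6 s: v starts 20 m/s; Δx = 20·2 + ½·-3·2² = 34 m; v ends 14 m/s.
6–12 s: v starts 14 m/s; Δx = 14·6 + ½·-8·6² = -60 m; v ends -34 m/s.
x(12) = 10 + Σ Δx = 16 m.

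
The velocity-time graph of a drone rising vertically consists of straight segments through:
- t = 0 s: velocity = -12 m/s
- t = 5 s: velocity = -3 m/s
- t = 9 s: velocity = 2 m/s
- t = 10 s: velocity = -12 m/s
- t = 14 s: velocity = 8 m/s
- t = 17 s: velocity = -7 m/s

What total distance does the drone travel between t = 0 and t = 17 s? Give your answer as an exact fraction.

2803/35 m

Distance (not displacement) is the total path length: add the absolute areas under v-t.
0–5 s: |½(-12 + -3)(5)| = 37.5 m
5–9 s: v = 0 at t = 7.4 s; triangle areas 3.6 + 1.6 = 5.2 m
9–10 s: v = 0 at t = 64/7 s; triangle areas 1/7 + 36/7 = 37/7 m
10–14 s: v = 0 at t = 12.4 s; triangle areas 14.4 + 6.4 = 20.8 m
14–17 s: v = 0 at t = 15.6 s; triangle areas 6.4 + 4.9 = 11.3 m
Total distance = 2803/35 m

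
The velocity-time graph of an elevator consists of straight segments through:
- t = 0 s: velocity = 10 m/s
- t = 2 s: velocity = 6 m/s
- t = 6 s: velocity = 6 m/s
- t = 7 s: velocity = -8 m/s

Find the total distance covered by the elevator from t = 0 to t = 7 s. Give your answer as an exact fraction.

305/7 m

Distance (not displacement) is the total path length: add the absolute areas under v-t.
0–2 s: |½(10 + 6)(2)| = 16 m
2–6 s: |6| × 4 = 24 m
6–7 s: v = 0 at t = 45/7 s; triangle areas 9/7 + 16/7 = 25/7 m
Total distance = 305/7 m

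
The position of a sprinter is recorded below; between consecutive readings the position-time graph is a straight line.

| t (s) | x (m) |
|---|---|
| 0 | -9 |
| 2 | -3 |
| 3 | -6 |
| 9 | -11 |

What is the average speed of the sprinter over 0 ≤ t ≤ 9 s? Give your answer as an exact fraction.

14/9 m/s

Average speed = (total path length)/(elapsed time); on a piecewise-linear x-t graph the path length is Σ|Δx|.
0–2 s: |Δx| = |-3 − -9| = 6 m
2–3 s: |Δx| = |-6 − -3| = 3 m
3–9 s: |Δx| = |-11 − -6| = 5 m
Total path = 14 m; average speed = 14/9 = 14/9 m/s.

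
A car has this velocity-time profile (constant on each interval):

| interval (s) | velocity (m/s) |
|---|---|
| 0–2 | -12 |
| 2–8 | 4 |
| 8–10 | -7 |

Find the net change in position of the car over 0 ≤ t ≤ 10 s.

Net displacement equals the area under the velocity-time graph (areas below the axis count negative).
0–2 s: -12 × 2 = -24 m
2–8 s: 4 × 6 = 24 m
8–10 s: -7 × 2 = -14 m
Net displacement = -14 m

-14 m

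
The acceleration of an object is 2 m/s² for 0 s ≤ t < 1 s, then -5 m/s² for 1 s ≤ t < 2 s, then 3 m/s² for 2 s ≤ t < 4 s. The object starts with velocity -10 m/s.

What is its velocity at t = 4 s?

-7 m/s

Δv equals the area under the a-t graph; then v = v₀ + Δv.
0–1 s: 2 × 1 = 2 m/s
1–2 s: -5 × 1 = -5 m/s
2–4 s: 3 × 2 = 6 m/s
Δv = 3 m/s, so v(4) = -10 + (3) = -7 m/s.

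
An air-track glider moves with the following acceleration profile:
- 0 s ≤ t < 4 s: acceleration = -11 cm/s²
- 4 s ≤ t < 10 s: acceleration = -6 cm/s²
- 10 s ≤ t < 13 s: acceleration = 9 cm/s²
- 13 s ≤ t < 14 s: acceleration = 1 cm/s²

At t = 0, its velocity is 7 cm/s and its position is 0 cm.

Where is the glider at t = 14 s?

-614 cm

On each constant-a segment, Δv = aΔt and Δx = v₀Δt + ½aΔt²; chain segment to segment.
0–4 s: v starts 7 cm/s; Δx = 7·4 + ½·-11·4² = -60 cm; v ends -37 cm/s.
4–10 s: v starts -37 cm/s; Δx = -37·6 + ½·-6·6² = -330 cm; v ends -73 cm/s.
10–13 s: v starts -73 cm/s; Δx = -73·3 + ½·9·3² = -178.5 cm; v ends -46 cm/s.
13–14 s: v starts -46 cm/s; Δx = -46·1 + ½·1·1² = -45.5 cm; v ends -45 cm/s.
x(14) = 0 + Σ Δx = -614 cm.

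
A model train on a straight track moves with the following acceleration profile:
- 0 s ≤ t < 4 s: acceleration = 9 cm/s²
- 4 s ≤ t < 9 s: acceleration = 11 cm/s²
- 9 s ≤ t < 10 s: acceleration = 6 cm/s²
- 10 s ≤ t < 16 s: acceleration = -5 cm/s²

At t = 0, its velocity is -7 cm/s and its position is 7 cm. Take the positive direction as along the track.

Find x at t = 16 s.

870.5 cm

On each constant-a segment, Δv = aΔt and Δx = v₀Δt + ½aΔt²; chain segment to segment.
0–4 s: v starts -7 cm/s; Δx = -7·4 + ½·9·4² = 44 cm; v ends 29 cm/s.
4–9 s: v starts 29 cm/s; Δx = 29·5 + ½·11·5² = 282.5 cm; v ends 84 cm/s.
9–10 s: v starts 84 cm/s; Δx = 84·1 + ½·6·1² = 87 cm; v ends 90 cm/s.
10–16 s: v starts 90 cm/s; Δx = 90·6 + ½·-5·6² = 450 cm; v ends 60 cm/s.
x(16) = 7 + Σ Δx = 870.5 cm.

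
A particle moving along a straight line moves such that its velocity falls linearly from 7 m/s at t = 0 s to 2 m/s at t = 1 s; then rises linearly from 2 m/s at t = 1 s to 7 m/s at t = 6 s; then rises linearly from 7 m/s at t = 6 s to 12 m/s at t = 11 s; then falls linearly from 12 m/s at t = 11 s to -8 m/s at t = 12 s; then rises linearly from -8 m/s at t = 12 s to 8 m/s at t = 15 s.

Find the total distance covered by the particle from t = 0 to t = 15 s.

Total distance travelled is ∫|v| dt — sum the magnitudes of each area piece.
0–1 s: |½(7 + 2)(1)| = 4.5 m
1–6 s: |½(2 + 7)(5)| = 22.5 m
6–11 s: |½(7 + 12)(5)| = 47.5 m
11–12 s: v = 0 at t = 11.6 s; triangle areas 3.6 + 1.6 = 5.2 m
12–15 s: v = 0 at t = 13.5 s; triangle areas 6 + 6 = 12 m
Total distance = 91.7 m

91.7 m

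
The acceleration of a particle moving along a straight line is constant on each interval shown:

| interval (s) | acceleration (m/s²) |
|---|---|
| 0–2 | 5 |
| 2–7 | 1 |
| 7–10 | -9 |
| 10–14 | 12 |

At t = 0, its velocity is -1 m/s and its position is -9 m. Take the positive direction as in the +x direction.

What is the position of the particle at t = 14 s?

102 m

On each constant-a segment, Δv = aΔt and Δx = v₀Δt + ½aΔt²; chain segment to segment.
0–2 s: v starts -1 m/s; Δx = -1·2 + ½·5·2² = 8 m; v ends 9 m/s.
2–7 s: v starts 9 m/s; Δx = 9·5 + ½·1·5² = 57.5 m; v ends 14 m/s.
7–10 s: v starts 14 m/s; Δx = 14·3 + ½·-9·3² = 1.5 m; v ends -13 m/s.
10–14 s: v starts -13 m/s; Δx = -13·4 + ½·12·4² = 44 m; v ends 35 m/s.
x(14) = -9 + Σ Δx = 102 m.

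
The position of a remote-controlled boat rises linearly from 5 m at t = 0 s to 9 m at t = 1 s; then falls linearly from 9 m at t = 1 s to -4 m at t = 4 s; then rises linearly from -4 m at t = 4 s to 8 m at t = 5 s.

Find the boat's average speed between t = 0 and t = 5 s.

5.8 m/s

Average speed = (total path length)/(elapsed time); on a piecewise-linear x-t graph the path length is Σ|Δx|.
0–1 s: |Δx| = |9 − 5| = 4 m
1–4 s: |Δx| = |-4 − 9| = 13 m
4–5 s: |Δx| = |8 − -4| = 12 m
Total path = 29 m; average speed = 29/5 = 5.8 m/s.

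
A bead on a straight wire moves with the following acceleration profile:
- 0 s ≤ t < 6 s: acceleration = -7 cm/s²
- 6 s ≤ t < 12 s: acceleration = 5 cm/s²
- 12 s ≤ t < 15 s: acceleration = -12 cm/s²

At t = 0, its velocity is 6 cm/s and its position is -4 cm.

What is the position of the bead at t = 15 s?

On each constant-a segment, Δv = aΔt and Δx = v₀Δt + ½aΔt²; chain segment to segment.
0–6 s: v starts 6 cm/s; Δx = 6·6 + ½·-7·6² = -90 cm; v ends -36 cm/s.
6–12 s: v starts -36 cm/s; Δx = -36·6 + ½·5·6² = -126 cm; v ends -6 cm/s.
12–15 s: v starts -6 cm/s; Δx = -6·3 + ½·-12·3² = -72 cm; v ends -42 cm/s.
x(15) = -4 + Σ Δx = -292 cm.

-292 cm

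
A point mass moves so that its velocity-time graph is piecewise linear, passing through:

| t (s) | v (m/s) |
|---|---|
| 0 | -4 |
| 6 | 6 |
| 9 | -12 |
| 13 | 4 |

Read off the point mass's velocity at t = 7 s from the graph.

On 6–9 s the graph is linear from 6 to -12 m/s: v(7) = 6 + (-12 − 6)·(7 − 6)/(9 − 6) = 0 m/s.

0 m/s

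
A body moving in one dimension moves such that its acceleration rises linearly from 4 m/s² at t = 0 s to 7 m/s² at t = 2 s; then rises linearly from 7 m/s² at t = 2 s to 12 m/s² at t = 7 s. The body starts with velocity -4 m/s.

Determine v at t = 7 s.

54.5 m/s

Δv equals the area under the a-t graph; then v = v₀ + Δv.
0–2 s: ½(4 + 7)(2) = 11 m/s
2–7 s: ½(7 + 12)(5) = 47.5 m/s
Δv = 58.5 m/s, so v(7) = -4 + (58.5) = 54.5 m/s.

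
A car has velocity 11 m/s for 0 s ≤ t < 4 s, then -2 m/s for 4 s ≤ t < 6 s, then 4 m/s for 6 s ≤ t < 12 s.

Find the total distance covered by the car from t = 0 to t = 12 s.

Total distance travelled is ∫|v| dt — sum the magnitudes of each area piece.
0–4 s: |11| × 4 = 44 m
4–6 s: |-2| × 2 = 4 m
6–12 s: |4| × 6 = 24 m
Total distance = 72 m

72 m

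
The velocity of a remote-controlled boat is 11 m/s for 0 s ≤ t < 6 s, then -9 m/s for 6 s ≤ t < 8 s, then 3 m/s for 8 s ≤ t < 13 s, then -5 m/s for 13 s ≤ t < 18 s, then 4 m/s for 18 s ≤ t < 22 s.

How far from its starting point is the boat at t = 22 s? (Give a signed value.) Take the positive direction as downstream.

54 m

Net displacement equals the area under the velocity-time graph (areas below the axis count negative).
0–6 s: 11 × 6 = 66 m
6–8 s: -9 × 2 = -18 m
8–13 s: 3 × 5 = 15 m
13–18 s: -5 × 5 = -25 m
18–22 s: 4 × 4 = 16 m
Net displacement = 54 m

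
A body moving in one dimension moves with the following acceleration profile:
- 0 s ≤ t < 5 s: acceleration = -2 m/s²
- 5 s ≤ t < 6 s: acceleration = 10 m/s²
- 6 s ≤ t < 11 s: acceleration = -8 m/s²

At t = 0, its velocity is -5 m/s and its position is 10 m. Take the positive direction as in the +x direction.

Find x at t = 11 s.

On each constant-a segment, Δv = aΔt and Δx = v₀Δt + ½aΔt²; chain segment to segment.
0–5 s: v starts -5 m/s; Δx = -5·5 + ½·-2·5² = -50 m; v ends -15 m/s.
5–6 s: v starts -15 m/s; Δx = -15·1 + ½·10·1² = -10 m; v ends -5 m/s.
6–11 s: v starts -5 m/s; Δx = -5·5 + ½·-8·5² = -125 m; v ends -45 m/s.
x(11) = 10 + Σ Δx = -175 m.

-175 m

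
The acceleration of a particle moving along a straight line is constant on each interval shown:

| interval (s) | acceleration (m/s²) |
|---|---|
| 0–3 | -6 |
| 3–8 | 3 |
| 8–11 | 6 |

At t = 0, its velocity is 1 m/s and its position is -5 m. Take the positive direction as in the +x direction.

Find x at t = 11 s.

On each constant-a segment, Δv = aΔt and Δx = v₀Δt + ½aΔt²; chain segment to segment.
0–3 s: v starts 1 m/s; Δx = 1·3 + ½·-6·3² = -24 m; v ends -17 m/s.
3–8 s: v starts -17 m/s; Δx = -17·5 + ½·3·5² = -47.5 m; v ends -2 m/s.
8–11 s: v starts -2 m/s; Δx = -2·3 + ½·6·3² = 21 m; v ends 16 m/s.
x(11) = -5 + Σ Δx = -55.5 m.

-55.5 m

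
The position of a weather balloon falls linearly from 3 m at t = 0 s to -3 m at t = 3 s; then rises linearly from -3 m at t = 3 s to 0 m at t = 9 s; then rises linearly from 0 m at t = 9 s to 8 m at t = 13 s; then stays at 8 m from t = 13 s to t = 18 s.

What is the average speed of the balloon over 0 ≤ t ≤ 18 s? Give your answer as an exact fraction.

17/18 m/s

Average speed = (total path length)/(elapsed time); on a piecewise-linear x-t graph the path length is Σ|Δx|.
0–3 s: |Δx| = |-3 − 3| = 6 m
3–9 s: |Δx| = |0 − -3| = 3 m
9–13 s: |Δx| = |8 − 0| = 8 m
13–18 s: |Δx| = |8 − 8| = 0 m
Total path = 17 m; average speed = 17/18 = 17/18 m/s.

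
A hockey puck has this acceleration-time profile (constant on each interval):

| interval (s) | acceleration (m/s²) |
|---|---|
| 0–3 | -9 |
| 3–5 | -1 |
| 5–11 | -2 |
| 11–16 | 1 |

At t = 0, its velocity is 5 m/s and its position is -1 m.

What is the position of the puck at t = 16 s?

On each constant-a segment, Δv = aΔt and Δx = v₀Δt + ½aΔt²; chain segment to segment.
0–3 s: v starts 5 m/s; Δx = 5·3 + ½·-9·3² = -25.5 m; v ends -22 m/s.
3–5 s: v starts -22 m/s; Δx = -22·2 + ½·-1·2² = -46 m; v ends -24 m/s.
5–11 s: v starts -24 m/s; Δx = -24·6 + ½·-2·6² = -180 m; v ends -36 m/s.
11–16 s: v starts -36 m/s; Δx = -36·5 + ½·1·5² = -167.5 m; v ends -31 m/s.
x(16) = -1 + Σ Δx = -420 m.

-420 m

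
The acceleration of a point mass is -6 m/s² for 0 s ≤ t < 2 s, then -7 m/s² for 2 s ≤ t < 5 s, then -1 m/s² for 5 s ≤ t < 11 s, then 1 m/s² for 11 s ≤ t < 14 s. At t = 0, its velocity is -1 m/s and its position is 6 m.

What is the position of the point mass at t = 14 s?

On each constant-a segment, Δv = aΔt and Δx = v₀Δt + ½aΔt²; chain segment to segment.
0–2 s: v starts -1 m/s; Δx = -1·2 + ½·-6·2² = -14 m; v ends -13 m/s.
2–5 s: v starts -13 m/s; Δx = -13·3 + ½·-7·3² = -70.5 m; v ends -34 m/s.
5–11 s: v starts -34 m/s; Δx = -34·6 + ½·-1·6² = -222 m; v ends -40 m/s.
11–14 s: v starts -40 m/s; Δx = -40·3 + ½·1·3² = -115.5 m; v ends -37 m/s.
x(14) = 6 + Σ Δx = -416 m.

-416 m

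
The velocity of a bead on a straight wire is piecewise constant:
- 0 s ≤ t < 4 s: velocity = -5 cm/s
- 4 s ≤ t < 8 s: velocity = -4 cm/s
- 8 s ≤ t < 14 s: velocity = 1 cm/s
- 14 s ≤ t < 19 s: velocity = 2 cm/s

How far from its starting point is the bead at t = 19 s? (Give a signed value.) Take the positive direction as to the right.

Net displacement equals the area under the velocity-time graph (areas below the axis count negative).
0–4 s: -5 × 4 = -20 cm
4–8 s: -4 × 4 = -16 cm
8–14 s: 1 × 6 = 6 cm
14–19 s: 2 × 5 = 10 cm
Net displacement = -20 cm

-20 cm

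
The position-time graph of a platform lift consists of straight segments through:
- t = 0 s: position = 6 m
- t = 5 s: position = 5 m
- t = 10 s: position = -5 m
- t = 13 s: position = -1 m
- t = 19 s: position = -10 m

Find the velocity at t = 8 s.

Velocity is the slope of the x-t graph on 5–10 s: (-5 − 5)/(10 − 5) = -2 m/s.

-2 m/s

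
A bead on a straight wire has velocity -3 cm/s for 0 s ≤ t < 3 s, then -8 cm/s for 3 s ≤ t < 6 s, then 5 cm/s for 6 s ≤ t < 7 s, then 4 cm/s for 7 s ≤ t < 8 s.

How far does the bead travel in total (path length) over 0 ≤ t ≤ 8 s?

42 cm

Total distance travelled is ∫|v| dt — sum the magnitudes of each area piece.
0–3 s: |-3| × 3 = 9 cm
3–6 s: |-8| × 3 = 24 cm
6–7 s: |5| × 1 = 5 cm
7–8 s: |4| × 1 = 4 cm
Total distance = 42 cm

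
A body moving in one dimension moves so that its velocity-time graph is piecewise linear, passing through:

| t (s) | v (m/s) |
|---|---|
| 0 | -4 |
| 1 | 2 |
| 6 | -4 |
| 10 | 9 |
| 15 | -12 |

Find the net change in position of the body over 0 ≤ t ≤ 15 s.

Net displacement equals the area under the velocity-time graph (areas below the axis count negative).
0–1 s: ½(-4 + 2)(1) = -1 m
1–6 s: ½(2 + -4)(5) = -5 m
6–10 s: ½(-4 + 9)(4) = 10 m
10–15 s: ½(9 + -12)(5) = -7.5 m
Net displacement = -3.5 m

-3.5 m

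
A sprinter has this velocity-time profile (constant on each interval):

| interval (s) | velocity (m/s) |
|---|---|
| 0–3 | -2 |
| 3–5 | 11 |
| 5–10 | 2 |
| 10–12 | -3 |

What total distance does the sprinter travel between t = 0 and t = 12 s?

44 m

Distance (not displacement) is the total path length: add the absolute areas under v-t.
0–3 s: |-2| × 3 = 6 m
3–5 s: |11| × 2 = 22 m
5–10 s: |2| × 5 = 10 m
10–12 s: |-3| × 2 = 6 m
Total distance = 44 m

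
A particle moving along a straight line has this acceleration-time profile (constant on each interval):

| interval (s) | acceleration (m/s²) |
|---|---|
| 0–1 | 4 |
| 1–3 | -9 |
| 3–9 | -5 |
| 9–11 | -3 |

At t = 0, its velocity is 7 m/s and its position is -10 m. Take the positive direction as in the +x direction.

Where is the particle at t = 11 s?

-209 m

On each constant-a segment, Δv = aΔt and Δx = v₀Δt + ½aΔt²; chain segment to segment.
0–1 s: v starts 7 m/s; Δx = 7·1 + ½·4·1² = 9 m; v ends 11 m/s.
1–3 s: v starts 11 m/s; Δx = 11·2 + ½·-9·2² = 4 m; v ends -7 m/s.
3–9 s: v starts -7 m/s; Δx = -7·6 + ½·-5·6² = -132 m; v ends -37 m/s.
9–11 s: v starts -37 m/s; Δx = -37·2 + ½·-3·2² = -80 m; v ends -43 m/s.
x(11) = -10 + Σ Δx = -209 m.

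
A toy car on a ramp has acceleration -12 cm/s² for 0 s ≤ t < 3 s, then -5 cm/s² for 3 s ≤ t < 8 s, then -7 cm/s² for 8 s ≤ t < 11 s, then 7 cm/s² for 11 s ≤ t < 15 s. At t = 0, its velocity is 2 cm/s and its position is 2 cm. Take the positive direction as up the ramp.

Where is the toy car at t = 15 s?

-751 cm

On each constant-a segment, Δv = aΔt and Δx = v₀Δt + ½aΔt²; chain segment to segment.
0–3 s: v starts 2 cm/s; Δx = 2·3 + ½·-12·3² = -48 cm; v ends -34 cm/s.
3–8 s: v starts -34 cm/s; Δx = -34·5 + ½·-5·5² = -232.5 cm; v ends -59 cm/s.
8–11 s: v starts -59 cm/s; Δx = -59·3 + ½·-7·3² = -208.5 cm; v ends -80 cm/s.
11–15 s: v starts -80 cm/s; Δx = -80·4 + ½·7·4² = -264 cm; v ends -52 cm/s.
x(15) = 2 + Σ Δx = -751 cm.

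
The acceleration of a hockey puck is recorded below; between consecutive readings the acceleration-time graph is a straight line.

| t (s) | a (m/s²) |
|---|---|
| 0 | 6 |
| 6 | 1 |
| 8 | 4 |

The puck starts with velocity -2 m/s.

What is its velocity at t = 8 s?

24 m/s

Δv equals the area under the a-t graph; then v = v₀ + Δv.
0–6 s: ½(6 + 1)(6) = 21 m/s
6–8 s: ½(1 + 4)(2) = 5 m/s
Δv = 26 m/s, so v(8) = -2 + (26) = 24 m/s.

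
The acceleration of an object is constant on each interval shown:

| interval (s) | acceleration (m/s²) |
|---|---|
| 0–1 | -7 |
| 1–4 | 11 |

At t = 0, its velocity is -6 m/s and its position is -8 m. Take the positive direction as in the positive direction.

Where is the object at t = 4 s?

On each constant-a segment, Δv = aΔt and Δx = v₀Δt + ½aΔt²; chain segment to segment.
0–1 s: v starts -6 m/s; Δx = -6·1 + ½·-7·1² = -9.5 m; v ends -13 m/s.
1–4 s: v starts -13 m/s; Δx = -13·3 + ½·11·3² = 10.5 m; v ends 20 m/s.
x(4) = -8 + Σ Δx = -7 m.

-7 m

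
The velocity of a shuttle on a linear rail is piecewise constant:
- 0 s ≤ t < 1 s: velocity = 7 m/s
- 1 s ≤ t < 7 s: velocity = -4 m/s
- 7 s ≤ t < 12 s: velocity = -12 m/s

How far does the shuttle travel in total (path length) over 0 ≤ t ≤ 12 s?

Total distance travelled is ∫|v| dt — sum the magnitudes of each area piece.
0–1 s: |7| × 1 = 7 m
1–7 s: |-4| × 6 = 24 m
7–12 s: |-12| × 5 = 60 m
Total distance = 91 m

91 m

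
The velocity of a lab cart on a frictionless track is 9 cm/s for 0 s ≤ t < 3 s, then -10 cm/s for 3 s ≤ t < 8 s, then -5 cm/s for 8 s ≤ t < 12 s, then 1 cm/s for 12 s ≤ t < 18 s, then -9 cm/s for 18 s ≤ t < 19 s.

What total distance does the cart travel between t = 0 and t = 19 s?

112 cm

Total distance travelled is ∫|v| dt — sum the magnitudes of each area piece.
0–3 s: |9| × 3 = 27 cm
3–8 s: |-10| × 5 = 50 cm
8–12 s: |-5| × 4 = 20 cm
12–18 s: |1| × 6 = 6 cm
18–19 s: |-9| × 1 = 9 cm
Total distance = 112 cm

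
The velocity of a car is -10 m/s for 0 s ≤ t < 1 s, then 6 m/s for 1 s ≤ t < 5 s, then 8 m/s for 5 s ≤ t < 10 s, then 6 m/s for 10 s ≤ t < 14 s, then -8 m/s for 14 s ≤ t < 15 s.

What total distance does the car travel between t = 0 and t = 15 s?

Total distance travelled is ∫|v| dt — sum the magnitudes of each area piece.
0–1 s: |-10| × 1 = 10 m
1–5 s: |6| × 4 = 24 m
5–10 s: |8| × 5 = 40 m
10–14 s: |6| × 4 = 24 m
14–15 s: |-8| × 1 = 8 m
Total distance = 106 m

106 m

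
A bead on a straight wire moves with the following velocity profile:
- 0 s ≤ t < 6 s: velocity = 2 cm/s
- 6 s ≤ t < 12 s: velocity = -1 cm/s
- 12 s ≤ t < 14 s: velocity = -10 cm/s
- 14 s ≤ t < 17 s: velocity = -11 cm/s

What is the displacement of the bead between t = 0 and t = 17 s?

Net displacement equals the area under the velocity-time graph (areas below the axis count negative).
0–6 s: 2 × 6 = 12 cm
6–12 s: -1 × 6 = -6 cm
12–14 s: -10 × 2 = -20 cm
14–17 s: -11 × 3 = -33 cm
Net displacement = -47 cm

-47 cm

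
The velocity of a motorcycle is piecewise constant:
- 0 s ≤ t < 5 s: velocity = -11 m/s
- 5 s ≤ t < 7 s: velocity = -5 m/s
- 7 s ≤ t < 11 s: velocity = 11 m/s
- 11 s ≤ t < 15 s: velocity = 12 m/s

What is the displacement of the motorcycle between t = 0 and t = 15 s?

27 m

Net displacement equals the area under the velocity-time graph (areas below the axis count negative).
0–5 s: -11 × 5 = -55 m
5–7 s: -5 × 2 = -10 m
7–11 s: 11 × 4 = 44 m
11–15 s: 12 × 4 = 48 m
Net displacement = 27 m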